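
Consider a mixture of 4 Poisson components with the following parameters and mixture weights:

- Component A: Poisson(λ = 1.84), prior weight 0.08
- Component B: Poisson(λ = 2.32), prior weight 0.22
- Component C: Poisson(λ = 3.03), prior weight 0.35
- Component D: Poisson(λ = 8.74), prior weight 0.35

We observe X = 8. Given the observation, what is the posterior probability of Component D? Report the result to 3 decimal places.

0.932

P(component k | x) = π_k·f_k(x) / marginal(x), where marginal(x) = Σ_j π_j·f_j(x).
Poisson probabilities:
  L_A = e^(−1.84)·1.84^8/8! = 0.000517512
  L_B = e^(−2.32)·2.32^8/8! = 0.0020456
  L_C = e^(−3.03)·3.03^8/8! = 0.0085135
  L_D = e^(−8.74)·8.74^8/8! = 0.135157
Unnormalised posteriors:
  π_A·L_A = 0.08 × 0.000517512 = 4.14009e-05
  π_B·L_B = 0.22 × 0.0020456 = 0.000450031
  π_C·L_C = 0.35 × 0.0085135 = 0.00297973
  π_D·L_D = 0.35 × 0.135157 = 0.0473048
Evidence: 4.14009e-05 + 0.000450031 + 0.00297973 + 0.0473048 = 0.050776
So the posterior for Component D is 0.0473048 / 0.050776 ≈ 0.932.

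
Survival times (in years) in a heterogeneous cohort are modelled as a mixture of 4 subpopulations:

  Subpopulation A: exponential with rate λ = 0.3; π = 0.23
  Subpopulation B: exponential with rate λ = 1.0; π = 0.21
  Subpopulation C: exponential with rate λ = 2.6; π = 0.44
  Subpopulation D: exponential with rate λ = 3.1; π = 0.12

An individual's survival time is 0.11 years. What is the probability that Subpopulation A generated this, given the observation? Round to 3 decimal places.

0.048

Posterior ∝ prior × likelihood, so P(k | x) ∝ π_k f_k(x); normalise over all components.
Evaluate each component's likelihood at the observed value:
  f_A = 0.3·e^(−0.3·0.11) = 0.3·e^(−0.0330) = 0.290262
  f_B = 1.0·e^(−1.0·0.11) = 1.0·e^(−0.1100) = 0.895834
  f_C = 2.6·e^(−2.6·0.11) = 2.6·e^(−0.2860) = 1.95328
  f_D = 3.1·e^(−3.1·0.11) = 3.1·e^(−0.3410) = 2.20428
Multiply by the mixture weights:
  π_A·f_A = 0.23 × 0.290262 = 0.0667602
  π_B·f_B = 0.21 × 0.895834 = 0.188125
  π_C·f_C = 0.44 × 1.95328 = 0.859444
  π_D·f_D = 0.12 × 2.20428 = 0.264514
Normaliser: 0.0667602 + 0.188125 + 0.859444 + 0.264514 = 1.37884
P(Subpopulation A | x) ≈ 0.048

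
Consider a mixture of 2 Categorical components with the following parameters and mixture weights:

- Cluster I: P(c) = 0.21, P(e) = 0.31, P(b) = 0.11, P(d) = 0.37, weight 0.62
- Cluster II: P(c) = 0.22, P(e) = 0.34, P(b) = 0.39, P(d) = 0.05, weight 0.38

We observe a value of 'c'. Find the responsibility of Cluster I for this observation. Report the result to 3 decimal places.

P(component k | x) = P(Z=k)·f_k(x) / marginal(x), where marginal(x) = Σ_j P(Z=j)·f_j(x).
Component likelihoods at x = 'c':
  p_I = P(c | comp) = 0.21
  p_II = P(c | comp) = 0.22
Multiply by the mixture weights:
  P(Z=I)·p_I = 0.62 × 0.21 = 0.1302
  P(Z=II)·p_II = 0.38 × 0.22 = 0.0836
Evidence: 0.1302 + 0.0836 = 0.2138
Responsibility of Cluster I: 0.1302 / 0.2138 ≈ 0.609

0.609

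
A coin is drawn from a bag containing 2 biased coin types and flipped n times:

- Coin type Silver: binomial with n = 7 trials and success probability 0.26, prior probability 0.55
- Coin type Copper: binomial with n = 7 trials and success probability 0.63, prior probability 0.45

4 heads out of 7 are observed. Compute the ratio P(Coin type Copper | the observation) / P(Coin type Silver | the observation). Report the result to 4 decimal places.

3.5256

The posterior odds equal the prior odds times the likelihood ratio: (P(Z=i)/P(Z=j))·(f_i(x)/f_j(x)).
Binomial probabilities:
  f_Silver = 0.0648122
  f_Copper = 0.279277
0.125675 / 0.0356467 ≈ 3.5256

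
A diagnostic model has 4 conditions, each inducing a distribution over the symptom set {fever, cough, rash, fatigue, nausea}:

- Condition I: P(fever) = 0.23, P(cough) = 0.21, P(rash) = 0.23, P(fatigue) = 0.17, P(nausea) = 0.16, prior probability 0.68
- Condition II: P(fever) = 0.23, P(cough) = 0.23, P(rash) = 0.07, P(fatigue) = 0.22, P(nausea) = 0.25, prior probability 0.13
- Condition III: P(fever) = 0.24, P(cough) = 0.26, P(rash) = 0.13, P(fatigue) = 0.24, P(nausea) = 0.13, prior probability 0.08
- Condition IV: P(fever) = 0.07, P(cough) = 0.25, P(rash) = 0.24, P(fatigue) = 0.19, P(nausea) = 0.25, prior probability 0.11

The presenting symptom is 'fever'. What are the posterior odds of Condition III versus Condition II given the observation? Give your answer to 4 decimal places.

Posterior odds = (π_i f_i(x)) / (π_j f_j(x)); the normalising sum cancels.
Component likelihoods at x = 'fever':
  p_I = 0.23
  p_II = 0.23
  p_III = 0.24
  p_IV = 0.07
Posterior odds = (π_III·p_III) / (π_II·p_II) = (0.08·0.24) / (0.13·0.23) = 0.0192 / 0.0299 ≈ 0.6421

0.6421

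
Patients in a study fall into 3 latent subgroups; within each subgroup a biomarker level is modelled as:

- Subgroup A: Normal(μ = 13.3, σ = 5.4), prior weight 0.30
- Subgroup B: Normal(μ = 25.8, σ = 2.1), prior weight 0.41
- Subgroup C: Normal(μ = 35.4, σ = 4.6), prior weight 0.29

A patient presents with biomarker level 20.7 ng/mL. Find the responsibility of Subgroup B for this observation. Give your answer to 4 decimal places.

0.3163

Apply Bayes' rule: the posterior for each component is proportional to its prior times its likelihood at x.
Normal densities:
  p_A = 0.028889
  p_B = 0.00995326
  p_C = 0.000525536
Unnormalised posteriors:
  π_A·p_A = 0.30 × 0.028889 = 0.00866669
  π_B·p_B = 0.41 × 0.00995326 = 0.00408084
  π_C·p_C = 0.29 × 0.000525536 = 0.000152406
Normaliser: 0.00866669 + 0.00408084 + 0.000152406 = 0.0128999
P(Subgroup B | the observation) = 0.00408084 / 0.0128999 ≈ 0.3163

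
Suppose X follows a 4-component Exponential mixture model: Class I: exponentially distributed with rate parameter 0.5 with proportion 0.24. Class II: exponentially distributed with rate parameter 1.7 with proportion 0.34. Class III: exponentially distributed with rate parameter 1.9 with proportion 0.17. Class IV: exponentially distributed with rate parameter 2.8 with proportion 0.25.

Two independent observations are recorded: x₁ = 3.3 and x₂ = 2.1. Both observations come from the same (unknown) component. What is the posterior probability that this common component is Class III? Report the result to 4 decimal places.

The responsibility of component k is π_k f_k(x) divided by Σ_j π_j f_j(x).
Since both observations come from the same component, the likelihood for component k is f_k(x₁)·f_k(x₂).
  p_I = [0.096025] × [0.174969] = 0.0168014
  p_II = [0.00622382] × [0.047865] = 0.000297903
  p_III = [0.00359523] × [0.0351495] = 0.000126371
  p_IV = [0.000271817] × [0.0078254] = 2.12708e-06
Weight by the priors:
  π_I·p_I = 0.24 × 0.0168014 = 0.00403233
  π_II·p_II = 0.34 × 0.000297903 = 0.000101287
  π_III·p_III = 0.17 × 0.000126371 = 2.1483e-05
  π_IV·p_IV = 0.25 × 2.12708e-06 = 5.3177e-07
Marginal: 0.00403233 + 0.000101287 + 2.1483e-05 + 5.3177e-07 = 0.00415563
So the posterior for Class III is 2.1483e-05 / 0.00415563 ≈ 0.0052.

0.0052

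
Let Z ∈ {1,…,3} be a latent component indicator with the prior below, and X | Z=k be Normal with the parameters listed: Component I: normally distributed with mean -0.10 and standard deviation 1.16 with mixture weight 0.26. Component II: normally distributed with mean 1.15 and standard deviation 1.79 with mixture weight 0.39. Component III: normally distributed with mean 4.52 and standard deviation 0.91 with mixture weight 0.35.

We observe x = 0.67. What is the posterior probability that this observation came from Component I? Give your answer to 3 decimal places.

Posterior ∝ prior × likelihood, so P(k | x) ∝ π_k f_k(x); normalise over all components.
Normal densities:
  f_I = (1/(1.16·√(2π)))·exp(−(0.67−-0.10)²/(2·1.16²)) = 0.343916·exp(-0.22031) = 0.275913
  f_II = (1/(1.79·√(2π)))·exp(−(0.67−1.15)²/(2·1.79²)) = 0.222873·exp(-0.03595) = 0.215002
  f_III = (1/(0.91·√(2π)))·exp(−(0.67−4.52)²/(2·0.91²)) = 0.438398·exp(-8.94970) = 5.68934e-05
Multiply by the mixture weights:
  π_I·f_I = 0.26 × 0.275913 = 0.0717374
  π_II·f_II = 0.39 × 0.215002 = 0.0838508
  π_III·f_III = 0.35 × 5.68934e-05 = 1.99127e-05
Marginal: 0.0717374 + 0.0838508 + 1.99127e-05 = 0.155608
P(Component I | data) ≈ 0.461

0.461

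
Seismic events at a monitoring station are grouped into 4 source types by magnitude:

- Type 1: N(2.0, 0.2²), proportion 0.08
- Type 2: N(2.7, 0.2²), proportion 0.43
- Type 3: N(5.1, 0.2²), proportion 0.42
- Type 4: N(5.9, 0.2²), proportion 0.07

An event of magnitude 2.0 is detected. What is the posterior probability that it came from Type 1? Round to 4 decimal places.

0.9884

Apply Bayes' rule: the posterior for each component is proportional to its prior times its likelihood at x.
Component likelihoods at x = 2.0:
  f_1 = 1.99471
  f_2 = 0.00436341
  f_3 = 1.34976e-52
  f_4 = 5.36589e-83
Weight by the priors:
  π_1·f_1 = 0.08 × 1.99471 = 0.159577
  π_2·f_2 = 0.43 × 0.00436341 = 0.00187627
  π_3·f_3 = 0.42 × 1.34976e-52 = 5.66898e-53
  π_4·f_4 = 0.07 × 5.36589e-83 = 3.75612e-84
Marginal: 0.159577 + 0.00187627 + 5.66898e-53 + 3.75612e-84 = 0.161453
P(Type 1 | 2.0) ≈ 0.9884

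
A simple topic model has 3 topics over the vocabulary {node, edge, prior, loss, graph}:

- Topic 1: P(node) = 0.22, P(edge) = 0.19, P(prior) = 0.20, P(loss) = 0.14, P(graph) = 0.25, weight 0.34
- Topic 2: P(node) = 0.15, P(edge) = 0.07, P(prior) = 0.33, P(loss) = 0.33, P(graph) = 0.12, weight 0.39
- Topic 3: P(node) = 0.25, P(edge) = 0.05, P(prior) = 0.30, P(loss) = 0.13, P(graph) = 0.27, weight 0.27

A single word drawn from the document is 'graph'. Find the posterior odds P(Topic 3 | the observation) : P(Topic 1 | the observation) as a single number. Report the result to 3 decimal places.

0.858

Only the two components matter; the odds are (w_i f_i(x)) / (w_j f_j(x)).
Categorical probabilities:
  p_1 = P(graph | comp) = 0.25
  p_2 = P(graph | comp) = 0.12
  p_3 = P(graph | comp) = 0.27
Odds = (0.27/0.34) × (0.27/0.25) = 0.794118 × 1.08 ≈ 0.858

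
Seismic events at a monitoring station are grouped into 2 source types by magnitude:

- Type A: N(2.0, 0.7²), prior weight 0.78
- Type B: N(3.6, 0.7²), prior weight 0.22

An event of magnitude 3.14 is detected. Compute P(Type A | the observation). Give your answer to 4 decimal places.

0.5388

The responsibility of component k is P(Z=k) f_k(x) divided by Σ_j P(Z=j) f_j(x).
Normal densities:
  L_A = (1/(0.7·√(2π)))·exp(−(3.14−2.0)²/(2·0.7²)) = 0.569918·exp(-1.32612) = 0.151316
  L_B = (1/(0.7·√(2π)))·exp(−(3.14−3.6)²/(2·0.7²)) = 0.569918·exp(-0.21592) = 0.45924
Unnormalised posteriors:
  P(Z=A)·L_A = 0.78 × 0.151316 = 0.118026
  P(Z=B)·L_B = 0.22 × 0.45924 = 0.101033
Denominator: 0.118026 + 0.101033 = 0.219059
Responsibility of Type A: 0.118026 / 0.219059 ≈ 0.5388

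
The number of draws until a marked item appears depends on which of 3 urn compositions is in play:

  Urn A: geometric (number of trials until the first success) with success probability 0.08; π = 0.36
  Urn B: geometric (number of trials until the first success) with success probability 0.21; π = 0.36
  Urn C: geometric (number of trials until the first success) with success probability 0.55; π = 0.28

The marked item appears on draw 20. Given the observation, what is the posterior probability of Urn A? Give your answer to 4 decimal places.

Posterior ∝ prior × likelihood, so P(k | x) ∝ π_k f_k(x); normalise over all components.
Geometric probabilities:
  f_A = 0.0164081
  f_B = 0.00238305
  f_C = 1.4171e-07
Weight by the priors:
  π_A·f_A = 0.36 × 0.0164081 = 0.00590692
  π_B·f_B = 0.36 × 0.00238305 = 0.0008579
  π_C·f_C = 0.28 × 1.4171e-07 = 3.96788e-08
Evidence: 0.00590692 + 0.0008579 + 3.96788e-08 = 0.00676486
P(Urn A | the observation) ≈ 0.8732

0.8732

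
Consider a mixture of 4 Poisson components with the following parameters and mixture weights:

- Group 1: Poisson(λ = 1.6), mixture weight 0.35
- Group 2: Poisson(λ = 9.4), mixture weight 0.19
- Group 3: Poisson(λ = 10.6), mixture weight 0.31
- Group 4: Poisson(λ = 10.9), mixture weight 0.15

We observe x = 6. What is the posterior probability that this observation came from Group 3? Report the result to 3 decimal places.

0.397

Posterior ∝ prior × likelihood, so P(k | x) ∝ P(Z=k) f_k(x); normalise over all components.
Evaluate each component's likelihood at the observed value:
  L_1 = e^(−1.6)·1.6^6/6! = 0.00470453
  L_2 = e^(−9.4)·9.4^6/6! = 0.0792623
  L_3 = e^(−10.6)·10.6^6/6! = 0.0490887
  L_4 = e^(−10.9)·10.9^6/6! = 0.0429949
Weight by the priors:
  P(Z=1)·L_1 = 0.35 × 0.00470453 = 0.00164659
  P(Z=2)·L_2 = 0.19 × 0.0792623 = 0.0150598
  P(Z=3)·L_3 = 0.31 × 0.0490887 = 0.0152175
  P(Z=4)·L_4 = 0.15 × 0.0429949 = 0.00644923
Normaliser: 0.00164659 + 0.0150598 + 0.0152175 + 0.00644923 = 0.0383731
P(Group 3 | 6) = 0.0152175 / 0.0383731 ≈ 0.397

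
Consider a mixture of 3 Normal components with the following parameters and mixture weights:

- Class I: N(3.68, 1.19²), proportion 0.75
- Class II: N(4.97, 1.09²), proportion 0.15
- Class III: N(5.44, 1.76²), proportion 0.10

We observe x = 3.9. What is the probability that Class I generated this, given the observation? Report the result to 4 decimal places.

P(component k | x) = P(Z=k)·f_k(x) / marginal(x), where marginal(x) = Σ_j P(Z=j)·f_j(x).
Normal densities:
  p_I = (1/(1.19·√(2π)))·exp(−(3.9−3.68)²/(2·1.19²)) = 0.335246·exp(-0.01709) = 0.329565
  p_II = (1/(1.09·√(2π)))·exp(−(3.9−4.97)²/(2·1.09²)) = 0.366002·exp(-0.48182) = 0.226064
  p_III = (1/(1.76·√(2π)))·exp(−(3.9−5.44)²/(2·1.76²)) = 0.226672·exp(-0.38281) = 0.154577
Unnormalised posteriors:
  P(Z=I)·p_I = 0.75 × 0.329565 = 0.247174
  P(Z=II)·p_II = 0.15 × 0.226064 = 0.0339096
  P(Z=III)·p_III = 0.10 × 0.154577 = 0.0154577
Sum: 0.247174 + 0.0339096 + 0.0154577 = 0.296541
Responsibility of Class I: 0.247174 / 0.296541 ≈ 0.8335

0.8335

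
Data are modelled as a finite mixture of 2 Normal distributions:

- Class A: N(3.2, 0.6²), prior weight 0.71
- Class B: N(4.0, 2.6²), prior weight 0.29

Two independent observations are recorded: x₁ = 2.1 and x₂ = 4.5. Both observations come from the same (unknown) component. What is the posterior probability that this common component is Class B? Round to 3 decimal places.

0.479

The responsibility of component k is π_k f_k(x) divided by Σ_j π_j f_j(x).
Since both observations come from the same component, the likelihood for component k is f_k(x₁)·f_k(x₂).
  p_A = [(1/(0.6·√(2π)))·exp(−(2.1−3.2)²/(2·0.6²)) = 0.664904·exp(-1.68056) = 0.123852] × [0.0635877] = 0.00787546
  p_B = [(1/(2.6·√(2π)))·exp(−(2.1−4.0)²/(2·2.6²)) = 0.153439·exp(-0.26701) = 0.117483] × [0.150628] = 0.0176962
Weight by the priors:
  π_A·p_A = 0.71 × 0.00787546 = 0.00559158
  π_B·p_B = 0.29 × 0.0176962 = 0.00513191
Sum: 0.00559158 + 0.00513191 = 0.0107235
So the posterior for Class B is 0.00513191 / 0.0107235 ≈ 0.479.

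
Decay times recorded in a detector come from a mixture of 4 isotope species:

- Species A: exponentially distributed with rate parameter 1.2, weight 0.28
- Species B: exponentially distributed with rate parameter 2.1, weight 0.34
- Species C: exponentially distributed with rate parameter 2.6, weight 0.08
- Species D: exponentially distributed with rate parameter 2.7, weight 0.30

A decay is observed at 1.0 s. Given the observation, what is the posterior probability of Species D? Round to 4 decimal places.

0.2106

By Bayes' theorem, P(k | x) = π_k f_k(x) / Σ_j π_j f_j(x).
Component likelihoods at x = 1.0 s:
  p_A = 1.2·e^(−1.2·1.0) = 1.2·e^(−1.2000) = 0.361433
  p_B = 2.1·e^(−2.1·1.0) = 2.1·e^(−2.1000) = 0.257158
  p_C = 2.6·e^(−2.6·1.0) = 2.6·e^(−2.6000) = 0.193111
  p_D = 2.7·e^(−2.7·1.0) = 2.7·e^(−2.7000) = 0.181455
Weight by the priors:
  π_A·p_A = 0.28 × 0.361433 = 0.101201
  π_B·p_B = 0.34 × 0.257158 = 0.0874339
  π_C·p_C = 0.08 × 0.193111 = 0.0154489
  π_D·p_D = 0.30 × 0.181455 = 0.0544365
Sum: 0.101201 + 0.0874339 + 0.0154489 + 0.0544365 = 0.258521
P(Species D | the observation) = 0.0544365 / 0.258521 ≈ 0.2106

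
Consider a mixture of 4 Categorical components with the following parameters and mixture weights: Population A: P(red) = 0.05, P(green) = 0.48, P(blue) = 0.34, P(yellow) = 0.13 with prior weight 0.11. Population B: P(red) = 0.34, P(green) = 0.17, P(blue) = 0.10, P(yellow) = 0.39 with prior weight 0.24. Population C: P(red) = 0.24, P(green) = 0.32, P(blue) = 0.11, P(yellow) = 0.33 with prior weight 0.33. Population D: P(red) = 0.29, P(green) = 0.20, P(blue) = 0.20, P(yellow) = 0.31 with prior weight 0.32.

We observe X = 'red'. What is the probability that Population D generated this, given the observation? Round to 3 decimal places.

0.358

Posterior ∝ prior × likelihood, so P(k | x) ∝ π_k f_k(x); normalise over all components.
Categorical probabilities:
  f_A = 0.05
  f_B = 0.34
  f_C = 0.24
  f_D = 0.29
Prior × likelihood for each component:
  π_A·f_A = 0.11 × 0.05 = 0.0055
  π_B·f_B = 0.24 × 0.34 = 0.0816
  π_C·f_C = 0.33 × 0.24 = 0.0792
  π_D·f_D = 0.32 × 0.29 = 0.0928
Evidence: 0.0055 + 0.0816 + 0.0792 + 0.0928 = 0.2591
P(Population D | the observation) = 0.0928 / 0.2591 ≈ 0.358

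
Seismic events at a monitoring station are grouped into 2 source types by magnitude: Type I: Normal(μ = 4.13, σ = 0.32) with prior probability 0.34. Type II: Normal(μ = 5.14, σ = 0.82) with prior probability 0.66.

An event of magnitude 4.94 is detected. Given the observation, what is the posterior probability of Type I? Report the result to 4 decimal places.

0.0523

The responsibility of component k is P(Z=k) f_k(x) divided by Σ_j P(Z=j) f_j(x).
Evaluate each component's likelihood at the observed value:
  f_I = 0.0506347
  f_II = 0.472257
Multiply by the mixture weights:
  P(Z=I)·f_I = 0.34 × 0.0506347 = 0.0172158
  P(Z=II)·f_II = 0.66 × 0.472257 = 0.31169
Marginal: 0.0172158 + 0.31169 = 0.328905
Responsibility of Type I: 0.0172158 / 0.328905 ≈ 0.0523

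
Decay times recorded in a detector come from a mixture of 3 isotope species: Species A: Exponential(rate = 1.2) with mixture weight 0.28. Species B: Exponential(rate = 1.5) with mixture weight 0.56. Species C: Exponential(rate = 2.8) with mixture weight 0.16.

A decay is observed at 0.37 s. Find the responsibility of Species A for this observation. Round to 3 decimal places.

Apply Bayes' rule: the posterior for each component is proportional to its prior times its likelihood at x.
Component likelihoods at x = 0.37 s:
  p_A = 1.2·e^(−1.2·0.37) = 1.2·e^(−0.4440) = 0.769759
  p_B = 1.5·e^(−1.5·0.37) = 1.5·e^(−0.5550) = 0.861108
  p_C = 2.8·e^(−2.8·0.37) = 2.8·e^(−1.0360) = 0.99364
Unnormalised posteriors:
  w_A·p_A = 0.28 × 0.769759 = 0.215532
  w_B·p_B = 0.56 × 0.861108 = 0.482221
  w_C·p_C = 0.16 × 0.99364 = 0.158982
Normaliser: 0.215532 + 0.482221 + 0.158982 = 0.856735
Responsibility of Species A: 0.215532 / 0.856735 ≈ 0.252

0.252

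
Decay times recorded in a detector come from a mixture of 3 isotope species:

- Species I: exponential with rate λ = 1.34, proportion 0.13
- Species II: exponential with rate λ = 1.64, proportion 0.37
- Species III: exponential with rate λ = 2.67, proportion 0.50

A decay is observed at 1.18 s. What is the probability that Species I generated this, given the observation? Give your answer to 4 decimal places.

P(component k | x) = π_k·f_k(x) / marginal(x), where marginal(x) = Σ_j π_j·f_j(x).
Evaluate each component's likelihood at the observed value:
  L_I = 0.275676
  L_II = 0.236808
  L_III = 0.114347
Unnormalised posteriors:
  π_I·L_I = 0.13 × 0.275676 = 0.0358378
  π_II·L_II = 0.37 × 0.236808 = 0.0876191
  π_III·L_III = 0.50 × 0.114347 = 0.0571733
Denominator: 0.0358378 + 0.0876191 + 0.0571733 = 0.18063
So the posterior for Species I is 0.0358378 / 0.18063 ≈ 0.1984.

0.1984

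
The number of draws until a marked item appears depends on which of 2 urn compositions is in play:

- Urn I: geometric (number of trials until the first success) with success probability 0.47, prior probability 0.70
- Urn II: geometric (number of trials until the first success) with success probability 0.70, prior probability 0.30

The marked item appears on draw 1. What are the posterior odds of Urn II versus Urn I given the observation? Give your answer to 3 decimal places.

0.638

Only the two components matter; the odds are (P(Z=i) f_i(x)) / (P(Z=j) f_j(x)).
Evaluate each component's likelihood at the observed value:
  p_I = 0.47
  p_II = 0.7
Posterior odds = (P(Z=II)·p_II) / (P(Z=I)·p_I) = (0.30·0.7) / (0.70·0.47) = 0.21 / 0.329 ≈ 0.638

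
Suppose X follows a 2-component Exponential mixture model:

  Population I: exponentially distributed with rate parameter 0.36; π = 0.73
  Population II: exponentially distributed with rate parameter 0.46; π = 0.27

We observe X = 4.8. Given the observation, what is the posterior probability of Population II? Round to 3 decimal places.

Apply Bayes' rule: the posterior for each component is proportional to its prior times its likelihood at x.
Component likelihoods at x = 4.8:
  f_I = 0.36·e^(−0.36·4.8) = 0.36·e^(−1.7280) = 0.0639502
  f_II = 0.46·e^(−0.46·4.8) = 0.46·e^(−2.2080) = 0.0505633
Weight by the priors:
  π_I·f_I = 0.73 × 0.0639502 = 0.0466836
  π_II·f_II = 0.27 × 0.0505633 = 0.0136521
Marginal: 0.0466836 + 0.0136521 = 0.0603357
Responsibility of Population II: 0.0136521 / 0.0603357 ≈ 0.226

0.226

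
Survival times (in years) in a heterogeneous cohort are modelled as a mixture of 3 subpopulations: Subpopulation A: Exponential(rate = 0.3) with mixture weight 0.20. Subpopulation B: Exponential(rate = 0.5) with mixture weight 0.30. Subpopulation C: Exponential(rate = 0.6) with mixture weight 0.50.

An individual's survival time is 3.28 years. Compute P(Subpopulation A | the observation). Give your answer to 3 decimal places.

By Bayes' theorem, P(k | x) = w_k f_k(x) / Σ_j w_j f_j(x).
Component likelihoods at x = 3.28 years:
  L_A = 0.3·e^(−0.3·3.28) = 0.3·e^(−0.9840) = 0.112144
  L_B = 0.5·e^(−0.5·3.28) = 0.5·e^(−1.6400) = 0.09699
  L_C = 0.6·e^(−0.6·3.28) = 0.6·e^(−1.9680) = 0.0838416
Multiply by the mixture weights:
  w_A·L_A = 0.20 × 0.112144 = 0.0224288
  w_B·L_B = 0.30 × 0.09699 = 0.029097
  w_C·L_C = 0.50 × 0.0838416 = 0.0419208
Marginal: 0.0224288 + 0.029097 + 0.0419208 = 0.0934466
So the posterior for Subpopulation A is 0.0224288 / 0.0934466 ≈ 0.240.

0.240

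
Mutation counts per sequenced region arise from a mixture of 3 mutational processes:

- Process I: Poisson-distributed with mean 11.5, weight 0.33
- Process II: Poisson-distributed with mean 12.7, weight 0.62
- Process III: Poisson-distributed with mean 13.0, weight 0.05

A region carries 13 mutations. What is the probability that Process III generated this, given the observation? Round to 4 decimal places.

Apply Bayes' rule: the posterior for each component is proportional to its prior times its likelihood at x.
Evaluate each component's likelihood at the observed value:
  L_I = 0.100093
  L_II = 0.109554
  L_III = 0.10994
Multiply by the mixture weights:
  π_I·L_I = 0.33 × 0.100093 = 0.0330308
  π_II·L_II = 0.62 × 0.109554 = 0.0679235
  π_III·L_III = 0.05 × 0.10994 = 0.00549699
Sum: 0.0330308 + 0.0679235 + 0.00549699 = 0.106451
So the posterior for Process III is 0.00549699 / 0.106451 ≈ 0.0516.

0.0516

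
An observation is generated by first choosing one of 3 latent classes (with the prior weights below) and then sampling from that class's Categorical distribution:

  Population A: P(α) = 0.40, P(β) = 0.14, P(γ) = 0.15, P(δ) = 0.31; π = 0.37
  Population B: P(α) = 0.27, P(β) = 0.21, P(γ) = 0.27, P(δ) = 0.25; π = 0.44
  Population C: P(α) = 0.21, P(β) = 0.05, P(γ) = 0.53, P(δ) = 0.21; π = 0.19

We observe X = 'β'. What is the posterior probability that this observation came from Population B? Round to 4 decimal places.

0.6012

P(component k | x) = π_k·f_k(x) / marginal(x), where marginal(x) = Σ_j π_j·f_j(x).
Evaluate each component's likelihood at the observed value:
  f_A = 0.14
  f_B = 0.21
  f_C = 0.05
Multiply by the mixture weights:
  π_A·f_A = 0.37 × 0.14 = 0.0518
  π_B·f_B = 0.44 × 0.21 = 0.0924
  π_C·f_C = 0.19 × 0.05 = 0.0095
Marginal: 0.0518 + 0.0924 + 0.0095 = 0.1537
Responsibility of Population B: 0.0924 / 0.1537 ≈ 0.6012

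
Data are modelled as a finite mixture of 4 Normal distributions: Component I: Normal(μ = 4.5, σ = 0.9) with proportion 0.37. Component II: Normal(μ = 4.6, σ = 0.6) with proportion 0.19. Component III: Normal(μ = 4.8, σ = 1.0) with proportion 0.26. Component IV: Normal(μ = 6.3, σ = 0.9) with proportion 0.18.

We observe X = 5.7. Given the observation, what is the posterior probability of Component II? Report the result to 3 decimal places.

The responsibility of component k is P(Z=k) f_k(x) divided by Σ_j P(Z=j) f_j(x).
Evaluate each component's likelihood at the observed value:
  f_I = (1/(0.9·√(2π)))·exp(−(5.7−4.5)²/(2·0.9²)) = 0.443269·exp(-0.88889) = 0.182233
  f_II = (1/(0.6·√(2π)))·exp(−(5.7−4.6)²/(2·0.6²)) = 0.664904·exp(-1.68056) = 0.123852
  f_III = (1/(1.0·√(2π)))·exp(−(5.7−4.8)²/(2·1.0²)) = 0.398942·exp(-0.40500) = 0.266085
  f_IV = (1/(0.9·√(2π)))·exp(−(5.7−6.3)²/(2·0.9²)) = 0.443269·exp(-0.22222) = 0.354942
Weight by the priors:
  P(Z=I)·f_I = 0.37 × 0.182233 = 0.0674264
  P(Z=II)·f_II = 0.19 × 0.123852 = 0.0235319
  P(Z=III)·f_III = 0.26 × 0.266085 = 0.0691822
  P(Z=IV)·f_IV = 0.18 × 0.354942 = 0.0638896
Marginal: 0.0674264 + 0.0235319 + 0.0691822 + 0.0638896 = 0.22403
P(Component II | data) ≈ 0.105

0.105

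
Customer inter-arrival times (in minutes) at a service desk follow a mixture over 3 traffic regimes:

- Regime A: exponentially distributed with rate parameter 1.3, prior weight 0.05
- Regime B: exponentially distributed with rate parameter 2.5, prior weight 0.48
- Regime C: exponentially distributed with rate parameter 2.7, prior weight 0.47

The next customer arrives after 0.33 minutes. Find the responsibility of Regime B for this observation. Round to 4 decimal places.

Apply Bayes' rule: the posterior for each component is proportional to its prior times its likelihood at x.
Evaluate each component's likelihood at the observed value:
  L_A = 1.3·e^(−1.3·0.33) = 1.3·e^(−0.4290) = 0.846508
  L_B = 2.5·e^(−2.5·0.33) = 2.5·e^(−0.8250) = 1.09559
  L_C = 2.7·e^(−2.7·0.33) = 2.7·e^(−0.8910) = 1.10766
Unnormalised posteriors:
  π_A·L_A = 0.05 × 0.846508 = 0.0423254
  π_B·L_B = 0.48 × 1.09559 = 0.525882
  π_C·L_C = 0.47 × 1.10766 = 0.520601
Denominator: 0.0423254 + 0.525882 + 0.520601 = 1.08881
P(Regime B | the observation) = 0.525882 / 1.08881 ≈ 0.4830

0.4830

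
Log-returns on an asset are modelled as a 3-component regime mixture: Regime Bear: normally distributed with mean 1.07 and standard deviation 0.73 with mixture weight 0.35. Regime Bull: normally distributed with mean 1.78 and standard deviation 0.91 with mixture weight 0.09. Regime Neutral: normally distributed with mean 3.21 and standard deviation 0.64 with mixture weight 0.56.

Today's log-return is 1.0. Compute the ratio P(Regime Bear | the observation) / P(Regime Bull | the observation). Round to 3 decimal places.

The posterior odds equal the prior odds times the likelihood ratio: (P(Z=i)/P(Z=j))·(f_i(x)/f_j(x)).
Normal densities:
  p_Bear = (1/(0.73·√(2π)))·exp(−(1.0−1.07)²/(2·0.73²)) = 0.546496·exp(-0.00460) = 0.54399
  p_Bull = (1/(0.91·√(2π)))·exp(−(1.0−1.78)²/(2·0.91²)) = 0.438398·exp(-0.36735) = 0.303621
  p_Neutral = (1/(0.64·√(2π)))·exp(−(1.0−3.21)²/(2·0.64²)) = 0.623347·exp(-5.96204) = 0.00160491
Odds = (0.35/0.09) × (0.54399/0.303621) = 3.88889 × 1.79167 ≈ 6.968

6.968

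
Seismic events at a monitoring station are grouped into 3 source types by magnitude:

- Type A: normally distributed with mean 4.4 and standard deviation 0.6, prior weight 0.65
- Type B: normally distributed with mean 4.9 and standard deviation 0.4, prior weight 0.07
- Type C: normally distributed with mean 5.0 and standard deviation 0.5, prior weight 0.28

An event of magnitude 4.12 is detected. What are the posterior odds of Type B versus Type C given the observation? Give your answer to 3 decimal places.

0.220

Only the two components matter; the odds are (π_i f_i(x)) / (π_j f_j(x)).
Normal densities:
  p_A = (1/(0.6·√(2π)))·exp(−(4.12−4.4)²/(2·0.6²)) = 0.664904·exp(-0.10889) = 0.596306
  p_B = (1/(0.4·√(2π)))·exp(−(4.12−4.9)²/(2·0.4²)) = 0.997356·exp(-1.90125) = 0.148987
  p_C = (1/(0.5·√(2π)))·exp(−(4.12−5.0)²/(2·0.5²)) = 0.797885·exp(-1.54880) = 0.169553
Odds = (0.07/0.28) × (0.148987/0.169553) = 0.25 × 0.878705 ≈ 0.220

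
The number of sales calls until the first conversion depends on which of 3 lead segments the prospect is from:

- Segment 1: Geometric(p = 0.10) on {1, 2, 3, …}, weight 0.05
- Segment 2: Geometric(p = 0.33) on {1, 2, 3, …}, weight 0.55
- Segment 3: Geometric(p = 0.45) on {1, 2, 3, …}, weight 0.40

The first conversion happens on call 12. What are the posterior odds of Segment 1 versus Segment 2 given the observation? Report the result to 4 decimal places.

0.7078

Only the two components matter; the odds are (π_i f_i(x)) / (π_j f_j(x)).
Evaluate each component's likelihood at the observed value:
  L_1 = 0.10·(1−0.10)^11 = 0.10·0.313811 = 0.0313811
  L_2 = 0.33·(1−0.33)^11 = 0.33·0.012213 = 0.00403029
  L_3 = 0.45·(1−0.45)^11 = 0.45·0.00139312 = 0.000626906
0.00156905 / 0.00221666 ≈ 0.7078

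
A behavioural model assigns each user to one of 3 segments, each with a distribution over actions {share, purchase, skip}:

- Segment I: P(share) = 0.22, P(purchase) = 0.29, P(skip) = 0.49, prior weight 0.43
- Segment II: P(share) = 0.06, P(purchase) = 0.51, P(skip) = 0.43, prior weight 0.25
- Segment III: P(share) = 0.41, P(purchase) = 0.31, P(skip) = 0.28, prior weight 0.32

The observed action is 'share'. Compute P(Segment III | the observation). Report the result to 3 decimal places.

0.545

The responsibility of component k is w_k f_k(x) divided by Σ_j w_j f_j(x).
Component likelihoods at x = 'share':
  L_I = P(share | comp) = 0.22
  L_II = P(share | comp) = 0.06
  L_III = P(share | comp) = 0.41
Weight by the priors:
  w_I·L_I = 0.43 × 0.22 = 0.0946
  w_II·L_II = 0.25 × 0.06 = 0.015
  w_III·L_III = 0.32 × 0.41 = 0.1312
Denominator: 0.0946 + 0.015 + 0.1312 = 0.2408
Responsibility of Segment III: 0.1312 / 0.2408 ≈ 0.545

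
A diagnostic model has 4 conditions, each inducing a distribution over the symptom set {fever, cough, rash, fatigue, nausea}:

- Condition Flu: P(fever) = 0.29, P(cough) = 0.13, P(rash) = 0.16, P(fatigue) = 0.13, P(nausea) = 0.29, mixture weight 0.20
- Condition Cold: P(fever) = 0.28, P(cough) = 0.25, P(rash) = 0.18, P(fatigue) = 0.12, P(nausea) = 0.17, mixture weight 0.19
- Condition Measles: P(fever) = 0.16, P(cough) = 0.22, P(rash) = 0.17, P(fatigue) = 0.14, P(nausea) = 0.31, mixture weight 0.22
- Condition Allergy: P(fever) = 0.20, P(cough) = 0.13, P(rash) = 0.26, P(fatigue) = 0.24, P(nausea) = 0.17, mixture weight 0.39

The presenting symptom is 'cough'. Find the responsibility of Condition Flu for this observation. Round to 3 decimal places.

P(component k | x) = P(Z=k)·f_k(x) / marginal(x), where marginal(x) = Σ_j P(Z=j)·f_j(x).
Component likelihoods at x = 'cough':
  L_Flu = P(cough | comp) = 0.13
  L_Cold = P(cough | comp) = 0.25
  L_Measles = P(cough | comp) = 0.22
  L_Allergy = P(cough | comp) = 0.13
Prior × likelihood for each component:
  P(Z=Flu)·L_Flu = 0.20 × 0.13 = 0.026
  P(Z=Cold)·L_Cold = 0.19 × 0.25 = 0.0475
  P(Z=Measles)·L_Measles = 0.22 × 0.22 = 0.0484
  P(Z=Allergy)·L_Allergy = 0.39 × 0.13 = 0.0507
Sum: 0.026 + 0.0475 + 0.0484 + 0.0507 = 0.1726
So the posterior for Condition Flu is 0.026 / 0.1726 ≈ 0.151.

0.151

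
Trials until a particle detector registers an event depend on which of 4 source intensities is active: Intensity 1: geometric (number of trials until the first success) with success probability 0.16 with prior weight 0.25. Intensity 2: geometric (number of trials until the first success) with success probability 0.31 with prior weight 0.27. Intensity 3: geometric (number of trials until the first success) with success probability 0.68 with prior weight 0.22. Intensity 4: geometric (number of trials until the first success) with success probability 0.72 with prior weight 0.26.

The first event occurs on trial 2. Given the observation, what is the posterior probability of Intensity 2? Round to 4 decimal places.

0.3014

P(component k | x) = π_k·f_k(x) / marginal(x), where marginal(x) = Σ_j π_j·f_j(x).
Component likelihoods at x = 2:
  L_1 = 0.16·(1−0.16)^1 = 0.16·0.84 = 0.1344
  L_2 = 0.31·(1−0.31)^1 = 0.31·0.69 = 0.2139
  L_3 = 0.68·(1−0.68)^1 = 0.68·0.32 = 0.2176
  L_4 = 0.72·(1−0.72)^1 = 0.72·0.28 = 0.2016
Weight by the priors:
  π_1·L_1 = 0.25 × 0.1344 = 0.0336
  π_2·L_2 = 0.27 × 0.2139 = 0.057753
  π_3·L_3 = 0.22 × 0.2176 = 0.047872
  π_4·L_4 = 0.26 × 0.2016 = 0.052416
Marginal: 0.0336 + 0.057753 + 0.047872 + 0.052416 = 0.191641
Responsibility of Intensity 2: 0.057753 / 0.191641 ≈ 0.3014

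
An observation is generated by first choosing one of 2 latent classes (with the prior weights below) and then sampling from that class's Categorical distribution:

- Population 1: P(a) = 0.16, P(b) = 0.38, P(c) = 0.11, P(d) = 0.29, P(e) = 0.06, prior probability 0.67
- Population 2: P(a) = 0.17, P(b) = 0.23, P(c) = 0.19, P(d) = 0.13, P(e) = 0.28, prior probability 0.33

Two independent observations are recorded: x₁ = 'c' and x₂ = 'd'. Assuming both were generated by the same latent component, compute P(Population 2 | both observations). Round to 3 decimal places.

By Bayes' theorem, P(k | x) = w_k f_k(x) / Σ_j w_j f_j(x).
Since both observations come from the same component, the likelihood for component k is f_k(x₁)·f_k(x₂).
  f_1 = [0.11] × [0.29] = 0.0319
  f_2 = [0.19] × [0.13] = 0.0247
Prior × likelihood for each component:
  w_1·f_1 = 0.67 × 0.0319 = 0.021373
  w_2·f_2 = 0.33 × 0.0247 = 0.008151
Evidence: 0.021373 + 0.008151 = 0.029524
Responsibility of Population 2: 0.008151 / 0.029524 ≈ 0.276

0.276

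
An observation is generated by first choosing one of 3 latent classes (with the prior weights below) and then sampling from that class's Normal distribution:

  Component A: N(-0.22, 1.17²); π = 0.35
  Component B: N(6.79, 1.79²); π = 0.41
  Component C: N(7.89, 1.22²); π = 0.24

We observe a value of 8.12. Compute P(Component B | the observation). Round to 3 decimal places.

0.473

The responsibility of component k is π_k f_k(x) divided by Σ_j π_j f_j(x).
Normal densities:
  L_A = (1/(1.17·√(2π)))·exp(−(8.12−-0.22)²/(2·1.17²)) = 0.340976·exp(-25.40565) = 3.15638e-12
  L_B = (1/(1.79·√(2π)))·exp(−(8.12−6.79)²/(2·1.79²)) = 0.222873·exp(-0.27604) = 0.169112
  L_C = (1/(1.22·√(2π)))·exp(−(8.12−7.89)²/(2·1.22²)) = 0.327002·exp(-0.01777) = 0.321242
Weight by the priors:
  π_A·L_A = 0.35 × 3.15638e-12 = 1.10473e-12
  π_B·L_B = 0.41 × 0.169112 = 0.0693361
  π_C·L_C = 0.24 × 0.321242 = 0.0770981
Evidence: 1.10473e-12 + 0.0693361 + 0.0770981 = 0.146434
Responsibility of Component B: 0.0693361 / 0.146434 ≈ 0.473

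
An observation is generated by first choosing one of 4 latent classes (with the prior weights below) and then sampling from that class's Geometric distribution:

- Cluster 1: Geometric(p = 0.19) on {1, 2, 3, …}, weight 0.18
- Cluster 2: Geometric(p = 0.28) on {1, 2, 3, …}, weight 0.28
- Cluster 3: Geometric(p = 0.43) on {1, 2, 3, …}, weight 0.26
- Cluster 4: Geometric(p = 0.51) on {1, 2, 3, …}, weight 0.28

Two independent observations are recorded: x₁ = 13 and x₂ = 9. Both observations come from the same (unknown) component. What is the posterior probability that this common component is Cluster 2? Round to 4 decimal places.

0.2413

Posterior ∝ prior × likelihood, so P(k | x) ∝ P(Z=k) f_k(x); normalise over all components.
Since both observations come from the same component, the likelihood for component k is f_k(x₁)·f_k(x₂).
  p_1 = [0.0151556] × [0.0352074] = 0.00053359
  p_2 = [0.00543435] × [0.0202217] = 0.000109892
  p_3 = [0.000505786] × [0.00479145] = 2.42345e-06
  p_4 = [9.77064e-05] × [0.00169488] = 1.65601e-07
Weight by the priors:
  P(Z=1)·p_1 = 0.18 × 0.00053359 = 9.60462e-05
  P(Z=2)·p_2 = 0.28 × 0.000109892 = 3.07698e-05
  P(Z=3)·p_3 = 0.26 × 2.42345e-06 = 6.30097e-07
  P(Z=4)·p_4 = 0.28 × 1.65601e-07 = 4.63682e-08
Evidence: 9.60462e-05 + 3.07698e-05 + 6.30097e-07 + 4.63682e-08 = 0.000127492
Responsibility of Cluster 2: 3.07698e-05 / 0.000127492 ≈ 0.2413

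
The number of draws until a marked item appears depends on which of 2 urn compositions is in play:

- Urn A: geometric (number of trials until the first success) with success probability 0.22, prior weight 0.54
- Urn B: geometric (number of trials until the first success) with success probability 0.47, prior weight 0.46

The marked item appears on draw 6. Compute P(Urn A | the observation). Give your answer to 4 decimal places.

0.7914

By Bayes' theorem, P(k | x) = π_k f_k(x) / Σ_j π_j f_j(x).
Evaluate each component's likelihood at the observed value:
  L_A = 0.0635178
  L_B = 0.0196552
Multiply by the mixture weights:
  π_A·L_A = 0.54 × 0.0635178 = 0.0342996
  π_B·L_B = 0.46 × 0.0196552 = 0.00904139
Sum: 0.0342996 + 0.00904139 = 0.043341
P(Urn A | the observation) ≈ 0.7914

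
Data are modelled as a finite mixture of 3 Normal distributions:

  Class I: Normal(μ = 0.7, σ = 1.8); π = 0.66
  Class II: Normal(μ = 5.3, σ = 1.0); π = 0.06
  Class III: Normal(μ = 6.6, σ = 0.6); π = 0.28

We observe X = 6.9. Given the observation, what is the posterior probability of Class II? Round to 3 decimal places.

Posterior ∝ prior × likelihood, so P(k | x) ∝ P(Z=k) f_k(x); normalise over all components.
Evaluate each component's likelihood at the observed value:
  f_I = (1/(1.8·√(2π)))·exp(−(6.9−0.7)²/(2·1.8²)) = 0.221635·exp(-5.93210) = 0.000587976
  f_II = (1/(1.0·√(2π)))·exp(−(6.9−5.3)²/(2·1.0²)) = 0.398942·exp(-1.28000) = 0.110921
  f_III = (1/(0.6·√(2π)))·exp(−(6.9−6.6)²/(2·0.6²)) = 0.664904·exp(-0.12500) = 0.586776
Weight by the priors:
  P(Z=I)·f_I = 0.66 × 0.000587976 = 0.000388064
  P(Z=II)·f_II = 0.06 × 0.110921 = 0.00665525
  P(Z=III)·f_III = 0.28 × 0.586776 = 0.164297
Evidence: 0.000388064 + 0.00665525 + 0.164297 = 0.17134
P(Class II | data) ≈ 0.039

0.039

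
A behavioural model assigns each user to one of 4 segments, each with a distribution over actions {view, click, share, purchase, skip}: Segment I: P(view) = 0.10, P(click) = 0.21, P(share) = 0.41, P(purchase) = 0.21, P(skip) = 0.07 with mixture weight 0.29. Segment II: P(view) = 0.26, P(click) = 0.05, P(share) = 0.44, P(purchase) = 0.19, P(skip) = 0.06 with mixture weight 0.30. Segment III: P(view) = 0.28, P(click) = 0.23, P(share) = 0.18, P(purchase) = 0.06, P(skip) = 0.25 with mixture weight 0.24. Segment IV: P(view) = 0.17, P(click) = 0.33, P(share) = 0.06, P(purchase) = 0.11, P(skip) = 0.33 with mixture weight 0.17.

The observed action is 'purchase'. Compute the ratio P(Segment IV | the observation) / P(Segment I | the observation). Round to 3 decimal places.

Only the two components matter; the odds are (w_i f_i(x)) / (w_j f_j(x)).
Categorical probabilities:
  p_I = P(purchase | comp) = 0.21
  p_II = P(purchase | comp) = 0.19
  p_III = P(purchase | comp) = 0.06
  p_IV = P(purchase | comp) = 0.11
Posterior odds = (w_IV·p_IV) / (w_I·p_I) = (0.17·0.11) / (0.29·0.21) = 0.0187 / 0.0609 ≈ 0.307

0.307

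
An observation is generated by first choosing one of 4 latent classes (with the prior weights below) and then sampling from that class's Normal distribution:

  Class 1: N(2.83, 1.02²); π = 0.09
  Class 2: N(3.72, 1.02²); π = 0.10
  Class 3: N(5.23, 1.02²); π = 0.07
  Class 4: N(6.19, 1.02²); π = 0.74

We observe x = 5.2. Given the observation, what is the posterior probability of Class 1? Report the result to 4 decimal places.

Posterior ∝ prior × likelihood, so P(k | x) ∝ P(Z=k) f_k(x); normalise over all components.
Evaluate each component's likelihood at the observed value:
  f_1 = (1/(1.02·√(2π)))·exp(−(5.2−2.83)²/(2·1.02²)) = 0.391120·exp(-2.69939) = 0.0263013
  f_2 = (1/(1.02·√(2π)))·exp(−(5.2−3.72)²/(2·1.02²)) = 0.391120·exp(-1.05267) = 0.136502
  f_3 = (1/(1.02·√(2π)))·exp(−(5.2−5.23)²/(2·1.02²)) = 0.391120·exp(-0.00043) = 0.390951
  f_4 = (1/(1.02·√(2π)))·exp(−(5.2−6.19)²/(2·1.02²)) = 0.391120·exp(-0.47102) = 0.244201
Weight by the priors:
  P(Z=1)·f_1 = 0.09 × 0.0263013 = 0.00236712
  P(Z=2)·f_2 = 0.10 × 0.136502 = 0.0136502
  P(Z=3)·f_3 = 0.07 × 0.390951 = 0.0273666
  P(Z=4)·f_4 = 0.74 × 0.244201 = 0.180709
Normaliser: 0.00236712 + 0.0136502 + 0.0273666 + 0.180709 = 0.224093
Responsibility of Class 1: 0.00236712 / 0.224093 ≈ 0.0106

0.0106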